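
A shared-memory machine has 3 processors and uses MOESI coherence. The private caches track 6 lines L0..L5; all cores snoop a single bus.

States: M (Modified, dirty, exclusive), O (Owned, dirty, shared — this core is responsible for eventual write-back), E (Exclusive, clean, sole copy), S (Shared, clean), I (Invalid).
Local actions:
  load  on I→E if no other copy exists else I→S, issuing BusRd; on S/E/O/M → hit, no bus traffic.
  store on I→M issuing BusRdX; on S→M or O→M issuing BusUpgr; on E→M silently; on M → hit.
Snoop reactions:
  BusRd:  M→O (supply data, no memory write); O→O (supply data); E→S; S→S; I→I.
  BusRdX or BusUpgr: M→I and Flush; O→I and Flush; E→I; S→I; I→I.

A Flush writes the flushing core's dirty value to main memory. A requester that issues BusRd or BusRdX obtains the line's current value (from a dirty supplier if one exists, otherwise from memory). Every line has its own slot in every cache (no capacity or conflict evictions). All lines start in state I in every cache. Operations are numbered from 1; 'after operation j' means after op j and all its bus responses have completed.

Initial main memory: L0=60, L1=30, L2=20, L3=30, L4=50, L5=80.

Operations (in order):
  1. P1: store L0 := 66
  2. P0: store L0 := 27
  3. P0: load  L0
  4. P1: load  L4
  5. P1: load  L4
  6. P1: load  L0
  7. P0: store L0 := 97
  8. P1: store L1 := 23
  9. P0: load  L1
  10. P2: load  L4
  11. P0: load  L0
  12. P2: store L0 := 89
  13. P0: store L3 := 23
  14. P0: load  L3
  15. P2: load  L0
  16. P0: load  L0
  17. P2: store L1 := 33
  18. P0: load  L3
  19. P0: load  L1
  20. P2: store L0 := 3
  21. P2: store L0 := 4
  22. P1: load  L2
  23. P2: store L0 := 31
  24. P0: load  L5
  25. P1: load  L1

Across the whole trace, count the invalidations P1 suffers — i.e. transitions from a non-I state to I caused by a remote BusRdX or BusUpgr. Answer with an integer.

1. P1: store L0 := 66  bus=[BusRdX]  L0: P0=I P1=M P2=I  mem[L0]=60
2. P0: store L0 := 27  bus=[BusRdX,Flush]  L0: P0=M P1=I P2=I  mem[L0]=66
3. P0: load  L0  bus=[-]  L0: P0=M P1=I P2=I  mem[L0]=66
4. P1: load  L4  bus=[BusRd]  L4: P0=I P1=E P2=I  mem[L4]=50
5. P1: load  L4  bus=[-]  L4: P0=I P1=E P2=I  mem[L4]=50
6. P1: load  L0  bus=[BusRd]  L0: P0=O P1=S P2=I  mem[L0]=66
7. P0: store L0 := 97  bus=[BusUpgr]  L0: P0=M P1=I P2=I  mem[L0]=66
8. P1: store L1 := 23  bus=[BusRdX]  L1: P0=I P1=M P2=I  mem[L1]=30
9. P0: load  L1  bus=[BusRd]  L1: P0=S P1=O P2=I  mem[L1]=30
10. P2: load  L4  bus=[BusRd]  L4: P0=I P1=S P2=S  mem[L4]=50
11. P0: load  L0  bus=[-]  L0: P0=M P1=I P2=I  mem[L0]=66
12. P2: store L0 := 89  bus=[BusRdX,Flush]  L0: P0=I P1=I P2=M  mem[L0]=97
13. P0: store L3 := 23  bus=[BusRdX]  L3: P0=M P1=I P2=I  mem[L3]=30
14. P0: load  L3  bus=[-]  L3: P0=M P1=I P2=I  mem[L3]=30
15. P2: load  L0  bus=[-]  L0: P0=I P1=I P2=M  mem[L0]=97
16. P0: load  L0  bus=[BusRd]  L0: P0=S P1=I P2=O  mem[L0]=97
17. P2: store L1 := 33  bus=[BusRdX,Flush]  L1: P0=I P1=I P2=M  mem[L1]=23
18. P0: load  L3  bus=[-]  L3: P0=M P1=I P2=I  mem[L3]=30
19. P0: load  L1  bus=[BusRd]  L1: P0=S P1=I P2=O  mem[L1]=23
20. P2: store L0 := 3  bus=[BusUpgr]  L0: P0=I P1=I P2=M  mem[L0]=97
21. P2: store L0 := 4  bus=[-]  L0: P0=I P1=I P2=M  mem[L0]=97
22. P1: load  L2  bus=[BusRd]  L2: P0=I P1=E P2=I  mem[L2]=20
23. P2: store L0 := 31  bus=[-]  L0: P0=I P1=I P2=M  mem[L0]=97
24. P0: load  L5  bus=[BusRd]  L5: P0=E P1=I P2=I  mem[L5]=80
25. P1: load  L1  bus=[BusRd]  L1: P0=S P1=S P2=O  mem[L1]=23

invalidations = 3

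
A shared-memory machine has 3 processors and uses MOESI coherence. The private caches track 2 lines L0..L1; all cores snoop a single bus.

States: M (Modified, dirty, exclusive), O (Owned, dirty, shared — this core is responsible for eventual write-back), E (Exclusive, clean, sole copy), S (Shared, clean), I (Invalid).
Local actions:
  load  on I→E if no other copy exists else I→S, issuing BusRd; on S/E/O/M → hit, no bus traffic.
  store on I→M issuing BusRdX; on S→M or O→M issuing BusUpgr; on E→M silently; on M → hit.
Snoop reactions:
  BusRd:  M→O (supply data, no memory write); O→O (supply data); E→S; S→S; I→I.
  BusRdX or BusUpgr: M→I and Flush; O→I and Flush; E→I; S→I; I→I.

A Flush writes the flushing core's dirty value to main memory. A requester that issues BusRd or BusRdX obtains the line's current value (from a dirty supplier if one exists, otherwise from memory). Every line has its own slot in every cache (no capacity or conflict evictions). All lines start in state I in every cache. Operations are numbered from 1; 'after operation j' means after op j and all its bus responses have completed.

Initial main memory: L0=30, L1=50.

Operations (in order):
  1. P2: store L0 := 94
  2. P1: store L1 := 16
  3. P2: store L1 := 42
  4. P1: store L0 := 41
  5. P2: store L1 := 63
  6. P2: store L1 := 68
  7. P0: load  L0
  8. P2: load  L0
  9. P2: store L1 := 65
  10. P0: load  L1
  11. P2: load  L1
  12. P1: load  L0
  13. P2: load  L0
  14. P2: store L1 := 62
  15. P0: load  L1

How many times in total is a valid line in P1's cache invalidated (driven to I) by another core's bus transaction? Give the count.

invalidations = 1

[1] P2: store L0 := 94 | P0:I, P1:I, P2:M(94) | bus: BusRdX
[2] P1: store L1 := 16 | P0:I, P1:M(16), P2:I | bus: BusRdX
[3] P2: store L1 := 42 | P0:I, P1:I, P2:M(42) | bus: BusRdX,Flush
[4] P1: store L0 := 41 | P0:I, P1:M(41), P2:I | bus: BusRdX,Flush
[5] P2: store L1 := 63 | P0:I, P1:I, P2:M(63) | bus: none
[6] P2: store L1 := 68 | P0:I, P1:I, P2:M(68) | bus: none
[7] P0: load  L0 | P0:S(41), P1:O(41), P2:I | bus: BusRd
[8] P2: load  L0 | P0:S(41), P1:O(41), P2:S(41) | bus: BusRd
[9] P2: store L1 := 65 | P0:I, P1:I, P2:M(65) | bus: none
[10] P0: load  L1 | P0:S(65), P1:I, P2:O(65) | bus: BusRd
[11] P2: load  L1 | P0:S(65), P1:I, P2:O(65) | bus: none
[12] P1: load  L0 | P0:S(41), P1:O(41), P2:S(41) | bus: none
[13] P2: load  L0 | P0:S(41), P1:O(41), P2:S(41) | bus: none
[14] P2: store L1 := 62 | P0:I, P1:I, P2:M(62) | bus: BusUpgr
[15] P0: load  L1 | P0:S(62), P1:I, P2:O(62) | bus: BusRd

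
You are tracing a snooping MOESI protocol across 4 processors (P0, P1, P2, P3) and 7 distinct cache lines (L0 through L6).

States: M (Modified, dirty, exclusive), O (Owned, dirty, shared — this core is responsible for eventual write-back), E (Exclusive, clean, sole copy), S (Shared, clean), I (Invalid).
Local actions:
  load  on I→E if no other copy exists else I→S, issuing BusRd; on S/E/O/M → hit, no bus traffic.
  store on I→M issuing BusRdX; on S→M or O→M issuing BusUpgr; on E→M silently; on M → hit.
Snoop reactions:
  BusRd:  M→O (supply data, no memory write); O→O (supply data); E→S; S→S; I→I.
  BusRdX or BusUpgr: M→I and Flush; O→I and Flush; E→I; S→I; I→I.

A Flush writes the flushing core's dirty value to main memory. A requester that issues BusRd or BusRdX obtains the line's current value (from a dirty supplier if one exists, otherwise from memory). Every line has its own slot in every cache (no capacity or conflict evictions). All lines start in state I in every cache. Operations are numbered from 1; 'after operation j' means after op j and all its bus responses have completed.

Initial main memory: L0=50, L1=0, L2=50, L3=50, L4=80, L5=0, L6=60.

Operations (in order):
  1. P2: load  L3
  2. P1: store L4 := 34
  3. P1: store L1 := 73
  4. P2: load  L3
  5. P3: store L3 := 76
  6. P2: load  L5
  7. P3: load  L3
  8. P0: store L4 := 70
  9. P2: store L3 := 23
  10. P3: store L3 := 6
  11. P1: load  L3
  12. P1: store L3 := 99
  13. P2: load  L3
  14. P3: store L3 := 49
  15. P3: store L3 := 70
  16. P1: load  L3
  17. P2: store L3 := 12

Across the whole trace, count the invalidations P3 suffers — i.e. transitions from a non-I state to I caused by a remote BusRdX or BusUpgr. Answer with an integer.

step 1: P2: load  L3  ⟶  IIEI  (L3)  txn=BusRd  M[L3]=50
step 2: P1: store L4 := 34  ⟶  IMII  (L4)  txn=BusRdX  M[L4]=80
step 3: P1: store L1 := 73  ⟶  IMII  (L1)  txn=BusRdX  M[L1]=0
step 4: P2: load  L3  ⟶  IIEI  (L3)  txn=∅  M[L3]=50
step 5: P3: store L3 := 76  ⟶  IIIM  (L3)  txn=BusRdX  M[L3]=50
step 6: P2: load  L5  ⟶  IIEI  (L5)  txn=BusRd  M[L5]=0
step 7: P3: load  L3  ⟶  IIIM  (L3)  txn=∅  M[L3]=50
step 8: P0: store L4 := 70  ⟶  MIII  (L4)  txn=BusRdX+Flush  M[L4]=34
step 9: P2: store L3 := 23  ⟶  IIMI  (L3)  txn=BusRdX+Flush  M[L3]=76
step 10: P3: store L3 := 6  ⟶  IIIM  (L3)  txn=BusRdX+Flush  M[L3]=23
step 11: P1: load  L3  ⟶  ISIO  (L3)  txn=BusRd  M[L3]=23
step 12: P1: store L3 := 99  ⟶  IMII  (L3)  txn=BusUpgr+Flush  M[L3]=6
step 13: P2: load  L3  ⟶  IOSI  (L3)  txn=BusRd  M[L3]=6
step 14: P3: store L3 := 49  ⟶  IIIM  (L3)  txn=BusRdX+Flush  M[L3]=99
step 15: P3: store L3 := 70  ⟶  IIIM  (L3)  txn=∅  M[L3]=99
step 16: P1: load  L3  ⟶  ISIO  (L3)  txn=BusRd  M[L3]=99
step 17: P2: store L3 := 12  ⟶  IIMI  (L3)  txn=BusRdX+Flush  M[L3]=70

invalidations = 3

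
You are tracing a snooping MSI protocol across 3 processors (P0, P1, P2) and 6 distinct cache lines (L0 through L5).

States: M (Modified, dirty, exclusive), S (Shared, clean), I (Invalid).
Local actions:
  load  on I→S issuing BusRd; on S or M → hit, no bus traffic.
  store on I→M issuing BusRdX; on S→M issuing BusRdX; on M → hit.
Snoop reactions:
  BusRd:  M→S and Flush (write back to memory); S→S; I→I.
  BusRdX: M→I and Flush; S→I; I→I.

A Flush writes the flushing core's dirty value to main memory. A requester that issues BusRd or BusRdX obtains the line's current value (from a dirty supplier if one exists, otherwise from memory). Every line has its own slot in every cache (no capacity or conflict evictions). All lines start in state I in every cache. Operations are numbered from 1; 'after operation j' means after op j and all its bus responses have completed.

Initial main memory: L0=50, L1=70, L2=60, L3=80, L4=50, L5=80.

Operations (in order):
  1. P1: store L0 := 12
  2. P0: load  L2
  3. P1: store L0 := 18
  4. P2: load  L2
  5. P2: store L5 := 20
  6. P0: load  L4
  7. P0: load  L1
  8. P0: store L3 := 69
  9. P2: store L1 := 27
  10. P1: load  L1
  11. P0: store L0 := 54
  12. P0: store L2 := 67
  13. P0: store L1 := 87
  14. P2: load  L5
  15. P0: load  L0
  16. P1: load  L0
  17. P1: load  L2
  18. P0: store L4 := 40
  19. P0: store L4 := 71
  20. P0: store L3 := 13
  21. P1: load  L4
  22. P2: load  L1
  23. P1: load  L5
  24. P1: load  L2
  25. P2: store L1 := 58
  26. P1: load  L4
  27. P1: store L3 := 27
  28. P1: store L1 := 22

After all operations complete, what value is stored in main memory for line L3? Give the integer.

memory[L3] = 13

step 1: P1: store L0 := 12  ⟶  IMI  (L0)  txn=BusRdX  M[L0]=50
step 2: P0: load  L2  ⟶  SII  (L2)  txn=BusRd  M[L2]=60
step 3: P1: store L0 := 18  ⟶  IMI  (L0)  txn=∅  M[L0]=50
step 4: P2: load  L2  ⟶  SIS  (L2)  txn=BusRd  M[L2]=60
step 5: P2: store L5 := 20  ⟶  IIM  (L5)  txn=BusRdX  M[L5]=80
step 6: P0: load  L4  ⟶  SII  (L4)  txn=BusRd  M[L4]=50
step 7: P0: load  L1  ⟶  SII  (L1)  txn=BusRd  M[L1]=70
step 8: P0: store L3 := 69  ⟶  MII  (L3)  txn=BusRdX  M[L3]=80
step 9: P2: store L1 := 27  ⟶  IIM  (L1)  txn=BusRdX  M[L1]=70
step 10: P1: load  L1  ⟶  ISS  (L1)  txn=BusRd+Flush  M[L1]=27
step 11: P0: store L0 := 54  ⟶  MII  (L0)  txn=BusRdX+Flush  M[L0]=18
step 12: P0: store L2 := 67  ⟶  MII  (L2)  txn=BusRdX  M[L2]=60
step 13: P0: store L1 := 87  ⟶  MII  (L1)  txn=BusRdX  M[L1]=27
step 14: P2: load  L5  ⟶  IIM  (L5)  txn=∅  M[L5]=80
step 15: P0: load  L0  ⟶  MII  (L0)  txn=∅  M[L0]=18
step 16: P1: load  L0  ⟶  SSI  (L0)  txn=BusRd+Flush  M[L0]=54
step 17: P1: load  L2  ⟶  SSI  (L2)  txn=BusRd+Flush  M[L2]=67
step 18: P0: store L4 := 40  ⟶  MII  (L4)  txn=BusRdX  M[L4]=50
step 19: P0: store L4 := 71  ⟶  MII  (L4)  txn=∅  M[L4]=50
step 20: P0: store L3 := 13  ⟶  MII  (L3)  txn=∅  M[L3]=80
step 21: P1: load  L4  ⟶  SSI  (L4)  txn=BusRd+Flush  M[L4]=71
step 22: P2: load  L1  ⟶  SIS  (L1)  txn=BusRd+Flush  M[L1]=87
step 23: P1: load  L5  ⟶  ISS  (L5)  txn=BusRd+Flush  M[L5]=20
step 24: P1: load  L2  ⟶  SSI  (L2)  txn=∅  M[L2]=67
step 25: P2: store L1 := 58  ⟶  IIM  (L1)  txn=BusRdX  M[L1]=87
step 26: P1: load  L4  ⟶  SSI  (L4)  txn=∅  M[L4]=71
step 27: P1: store L3 := 27  ⟶  IMI  (L3)  txn=BusRdX+Flush  M[L3]=13
step 28: P1: store L1 := 22  ⟶  IMI  (L1)  txn=BusRdX+Flush  M[L1]=58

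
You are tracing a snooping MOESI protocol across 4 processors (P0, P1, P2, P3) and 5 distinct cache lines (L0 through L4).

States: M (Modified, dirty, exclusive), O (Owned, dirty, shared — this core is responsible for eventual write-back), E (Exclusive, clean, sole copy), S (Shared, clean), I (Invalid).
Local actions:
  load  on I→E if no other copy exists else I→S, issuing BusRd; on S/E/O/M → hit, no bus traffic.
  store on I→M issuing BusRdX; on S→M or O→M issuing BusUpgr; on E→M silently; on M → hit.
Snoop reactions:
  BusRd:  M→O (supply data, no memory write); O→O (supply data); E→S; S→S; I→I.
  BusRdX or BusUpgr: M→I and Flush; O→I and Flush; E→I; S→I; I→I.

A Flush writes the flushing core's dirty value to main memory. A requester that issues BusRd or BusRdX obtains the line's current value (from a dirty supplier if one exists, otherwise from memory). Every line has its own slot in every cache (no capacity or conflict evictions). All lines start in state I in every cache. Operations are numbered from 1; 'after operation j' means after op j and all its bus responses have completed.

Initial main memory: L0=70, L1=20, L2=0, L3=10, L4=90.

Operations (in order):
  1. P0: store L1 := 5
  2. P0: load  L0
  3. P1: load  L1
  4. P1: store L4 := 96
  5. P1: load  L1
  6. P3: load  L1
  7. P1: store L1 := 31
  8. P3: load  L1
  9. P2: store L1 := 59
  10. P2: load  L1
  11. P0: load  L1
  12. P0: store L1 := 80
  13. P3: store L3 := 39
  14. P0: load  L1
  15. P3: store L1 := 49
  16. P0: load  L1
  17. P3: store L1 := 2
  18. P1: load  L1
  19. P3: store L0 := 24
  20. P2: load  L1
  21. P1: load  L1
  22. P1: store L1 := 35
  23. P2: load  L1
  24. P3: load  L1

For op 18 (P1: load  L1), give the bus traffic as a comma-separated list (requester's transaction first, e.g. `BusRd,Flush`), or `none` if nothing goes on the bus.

[1] P0: store L1 := 5 | P0:M(5), P1:I, P2:I, P3:I | bus: BusRdX
[2] P0: load  L0 | P0:E(70), P1:I, P2:I, P3:I | bus: BusRd
[3] P1: load  L1 | P0:O(5), P1:S(5), P2:I, P3:I | bus: BusRd
[4] P1: store L4 := 96 | P0:I, P1:M(96), P2:I, P3:I | bus: BusRdX
[5] P1: load  L1 | P0:O(5), P1:S(5), P2:I, P3:I | bus: none
[6] P3: load  L1 | P0:O(5), P1:S(5), P2:I, P3:S(5) | bus: BusRd
[7] P1: store L1 := 31 | P0:I, P1:M(31), P2:I, P3:I | bus: BusUpgr,Flush
[8] P3: load  L1 | P0:I, P1:O(31), P2:I, P3:S(31) | bus: BusRd
[9] P2: store L1 := 59 | P0:I, P1:I, P2:M(59), P3:I | bus: BusRdX,Flush
[10] P2: load  L1 | P0:I, P1:I, P2:M(59), P3:I | bus: none
[11] P0: load  L1 | P0:S(59), P1:I, P2:O(59), P3:I | bus: BusRd
[12] P0: store L1 := 80 | P0:M(80), P1:I, P2:I, P3:I | bus: BusUpgr,Flush
[13] P3: store L3 := 39 | P0:I, P1:I, P2:I, P3:M(39) | bus: BusRdX
[14] P0: load  L1 | P0:M(80), P1:I, P2:I, P3:I | bus: none
[15] P3: store L1 := 49 | P0:I, P1:I, P2:I, P3:M(49) | bus: BusRdX,Flush
[16] P0: load  L1 | P0:S(49), P1:I, P2:I, P3:O(49) | bus: BusRd
[17] P3: store L1 := 2 | P0:I, P1:I, P2:I, P3:M(2) | bus: BusUpgr
[18] P1: load  L1 | P0:I, P1:S(2), P2:I, P3:O(2) | bus: BusRd
[19] P3: store L0 := 24 | P0:I, P1:I, P2:I, P3:M(24) | bus: BusRdX
[20] P2: load  L1 | P0:I, P1:S(2), P2:S(2), P3:O(2) | bus: BusRd
[21] P1: load  L1 | P0:I, P1:S(2), P2:S(2), P3:O(2) | bus: none
[22] P1: store L1 := 35 | P0:I, P1:M(35), P2:I, P3:I | bus: BusUpgr,Flush
[23] P2: load  L1 | P0:I, P1:O(35), P2:S(35), P3:I | bus: BusRd
[24] P3: load  L1 | P0:I, P1:O(35), P2:S(35), P3:S(35) | bus: BusRd

bus = BusRd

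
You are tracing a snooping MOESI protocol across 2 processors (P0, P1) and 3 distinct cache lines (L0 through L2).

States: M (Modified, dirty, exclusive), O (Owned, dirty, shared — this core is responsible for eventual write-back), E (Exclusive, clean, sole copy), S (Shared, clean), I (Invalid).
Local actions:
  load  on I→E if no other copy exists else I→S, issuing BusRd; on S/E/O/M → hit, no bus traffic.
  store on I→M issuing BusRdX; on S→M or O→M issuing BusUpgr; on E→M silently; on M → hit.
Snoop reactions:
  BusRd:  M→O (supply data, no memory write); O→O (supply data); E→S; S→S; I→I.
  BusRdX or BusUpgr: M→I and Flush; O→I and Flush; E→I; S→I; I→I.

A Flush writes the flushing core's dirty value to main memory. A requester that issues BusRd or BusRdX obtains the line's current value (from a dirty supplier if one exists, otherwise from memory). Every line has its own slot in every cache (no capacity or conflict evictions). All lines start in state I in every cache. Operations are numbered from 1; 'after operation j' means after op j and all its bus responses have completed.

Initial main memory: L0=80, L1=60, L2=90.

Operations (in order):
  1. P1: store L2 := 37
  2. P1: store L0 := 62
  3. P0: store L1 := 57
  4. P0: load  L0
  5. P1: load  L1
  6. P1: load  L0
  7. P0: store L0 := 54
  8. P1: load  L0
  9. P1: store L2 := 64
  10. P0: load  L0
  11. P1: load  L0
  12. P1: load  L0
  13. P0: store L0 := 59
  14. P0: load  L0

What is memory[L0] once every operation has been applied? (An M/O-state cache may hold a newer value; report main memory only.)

memory[L0] = 62

step 1: P1: store L2 := 37  ⟶  IM  (L2)  txn=BusRdX  M[L2]=90
step 2: P1: store L0 := 62  ⟶  IM  (L0)  txn=BusRdX  M[L0]=80
step 3: P0: store L1 := 57  ⟶  MI  (L1)  txn=BusRdX  M[L1]=60
step 4: P0: load  L0  ⟶  SO  (L0)  txn=BusRd  M[L0]=80
step 5: P1: load  L1  ⟶  OS  (L1)  txn=BusRd  M[L1]=60
step 6: P1: load  L0  ⟶  SO  (L0)  txn=∅  M[L0]=80
step 7: P0: store L0 := 54  ⟶  MI  (L0)  txn=BusUpgr+Flush  M[L0]=62
step 8: P1: load  L0  ⟶  OS  (L0)  txn=BusRd  M[L0]=62
step 9: P1: store L2 := 64  ⟶  IM  (L2)  txn=∅  M[L2]=90
step 10: P0: load  L0  ⟶  OS  (L0)  txn=∅  M[L0]=62
step 11: P1: load  L0  ⟶  OS  (L0)  txn=∅  M[L0]=62
step 12: P1: load  L0  ⟶  OS  (L0)  txn=∅  M[L0]=62
step 13: P0: store L0 := 59  ⟶  MI  (L0)  txn=BusUpgr  M[L0]=62
step 14: P0: load  L0  ⟶  MI  (L0)  txn=∅  M[L0]=62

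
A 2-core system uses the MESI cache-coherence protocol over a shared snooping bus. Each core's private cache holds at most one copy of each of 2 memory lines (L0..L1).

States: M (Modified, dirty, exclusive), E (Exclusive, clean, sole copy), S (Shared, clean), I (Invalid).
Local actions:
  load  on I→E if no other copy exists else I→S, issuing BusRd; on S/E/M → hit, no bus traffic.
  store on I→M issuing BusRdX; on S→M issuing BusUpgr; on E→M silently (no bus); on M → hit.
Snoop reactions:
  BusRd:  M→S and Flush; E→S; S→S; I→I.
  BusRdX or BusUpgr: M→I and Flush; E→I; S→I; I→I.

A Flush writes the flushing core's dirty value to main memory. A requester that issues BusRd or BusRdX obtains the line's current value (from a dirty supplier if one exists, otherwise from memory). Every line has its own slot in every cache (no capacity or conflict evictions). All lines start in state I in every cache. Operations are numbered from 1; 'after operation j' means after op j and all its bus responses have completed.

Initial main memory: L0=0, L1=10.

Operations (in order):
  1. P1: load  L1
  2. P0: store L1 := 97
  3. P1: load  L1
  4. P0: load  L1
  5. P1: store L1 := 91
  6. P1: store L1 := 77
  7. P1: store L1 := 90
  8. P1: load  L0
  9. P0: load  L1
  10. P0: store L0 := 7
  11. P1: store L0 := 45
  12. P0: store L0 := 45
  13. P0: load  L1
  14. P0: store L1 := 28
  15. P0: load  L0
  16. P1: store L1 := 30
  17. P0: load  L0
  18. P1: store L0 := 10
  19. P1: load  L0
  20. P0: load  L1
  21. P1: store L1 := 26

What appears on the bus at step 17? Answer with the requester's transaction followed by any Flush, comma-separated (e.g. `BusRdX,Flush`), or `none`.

step 1: P1: load  L1  ⟶  IE  (L1)  txn=BusRd  M[L1]=10
step 2: P0: store L1 := 97  ⟶  MI  (L1)  txn=BusRdX  M[L1]=10
step 3: P1: load  L1  ⟶  SS  (L1)  txn=BusRd+Flush  M[L1]=97
step 4: P0: load  L1  ⟶  SS  (L1)  txn=∅  M[L1]=97
step 5: P1: store L1 := 91  ⟶  IM  (L1)  txn=BusUpgr  M[L1]=97
step 6: P1: store L1 := 77  ⟶  IM  (L1)  txn=∅  M[L1]=97
step 7: P1: store L1 := 90  ⟶  IM  (L1)  txn=∅  M[L1]=97
step 8: P1: load  L0  ⟶  IE  (L0)  txn=BusRd  M[L0]=0
step 9: P0: load  L1  ⟶  SS  (L1)  txn=BusRd+Flush  M[L1]=90
step 10: P0: store L0 := 7  ⟶  MI  (L0)  txn=BusRdX  M[L0]=0
step 11: P1: store L0 := 45  ⟶  IM  (L0)  txn=BusRdX+Flush  M[L0]=7
step 12: P0: store L0 := 45  ⟶  MI  (L0)  txn=BusRdX+Flush  M[L0]=45
step 13: P0: load  L1  ⟶  SS  (L1)  txn=∅  M[L1]=90
step 14: P0: store L1 := 28  ⟶  MI  (L1)  txn=BusUpgr  M[L1]=90
step 15: P0: load  L0  ⟶  MI  (L0)  txn=∅  M[L0]=45
step 16: P1: store L1 := 30  ⟶  IM  (L1)  txn=BusRdX+Flush  M[L1]=28
step 17: P0: load  L0  ⟶  MI  (L0)  txn=∅  M[L0]=45
step 18: P1: store L0 := 10  ⟶  IM  (L0)  txn=BusRdX+Flush  M[L0]=45
step 19: P1: load  L0  ⟶  IM  (L0)  txn=∅  M[L0]=45
step 20: P0: load  L1  ⟶  SS  (L1)  txn=BusRd+Flush  M[L1]=30
step 21: P1: store L1 := 26  ⟶  IM  (L1)  txn=BusUpgr  M[L1]=30

bus = none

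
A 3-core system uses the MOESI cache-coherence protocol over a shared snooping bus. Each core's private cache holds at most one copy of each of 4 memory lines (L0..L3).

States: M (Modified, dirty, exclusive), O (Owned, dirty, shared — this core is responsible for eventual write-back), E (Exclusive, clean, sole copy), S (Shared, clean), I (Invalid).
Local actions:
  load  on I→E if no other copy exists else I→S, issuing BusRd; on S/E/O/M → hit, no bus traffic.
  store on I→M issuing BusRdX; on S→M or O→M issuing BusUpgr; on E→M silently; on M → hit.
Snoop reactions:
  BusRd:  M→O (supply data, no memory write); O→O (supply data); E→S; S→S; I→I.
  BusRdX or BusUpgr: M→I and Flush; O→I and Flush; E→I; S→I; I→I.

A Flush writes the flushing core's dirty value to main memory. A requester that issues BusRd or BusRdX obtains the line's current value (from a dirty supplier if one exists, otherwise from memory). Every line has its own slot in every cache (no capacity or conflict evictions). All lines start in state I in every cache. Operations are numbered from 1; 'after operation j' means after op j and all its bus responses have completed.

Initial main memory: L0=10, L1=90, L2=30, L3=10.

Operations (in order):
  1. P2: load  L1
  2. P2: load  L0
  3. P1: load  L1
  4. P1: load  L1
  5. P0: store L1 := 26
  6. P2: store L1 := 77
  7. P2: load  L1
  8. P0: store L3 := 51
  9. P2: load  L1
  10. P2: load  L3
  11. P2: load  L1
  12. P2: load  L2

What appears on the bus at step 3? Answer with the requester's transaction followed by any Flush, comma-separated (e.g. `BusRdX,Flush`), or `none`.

  op1 P2: load  L1 → I/I/E on L1; bus BusRd; mem=90
  op2 P2: load  L0 → I/I/E on L0; bus BusRd; mem=10
  op3 P1: load  L1 → I/S/S on L1; bus BusRd; mem=90
  op4 P1: load  L1 → I/S/S on L1; bus (none); mem=90
  op5 P0: store L1 := 26 → M/I/I on L1; bus BusRdX; mem=90
  op6 P2: store L1 := 77 → I/I/M on L1; bus BusRdX Flush; mem=26
  op7 P2: load  L1 → I/I/M on L1; bus (none); mem=26
  op8 P0: store L3 := 51 → M/I/I on L3; bus BusRdX; mem=10
  op9 P2: load  L1 → I/I/M on L1; bus (none); mem=26
  op10 P2: load  L3 → O/I/S on L3; bus BusRd; mem=10
  op11 P2: load  L1 → I/I/M on L1; bus (none); mem=26
  op12 P2: load  L2 → I/I/E on L2; bus BusRd; mem=30

bus = BusRd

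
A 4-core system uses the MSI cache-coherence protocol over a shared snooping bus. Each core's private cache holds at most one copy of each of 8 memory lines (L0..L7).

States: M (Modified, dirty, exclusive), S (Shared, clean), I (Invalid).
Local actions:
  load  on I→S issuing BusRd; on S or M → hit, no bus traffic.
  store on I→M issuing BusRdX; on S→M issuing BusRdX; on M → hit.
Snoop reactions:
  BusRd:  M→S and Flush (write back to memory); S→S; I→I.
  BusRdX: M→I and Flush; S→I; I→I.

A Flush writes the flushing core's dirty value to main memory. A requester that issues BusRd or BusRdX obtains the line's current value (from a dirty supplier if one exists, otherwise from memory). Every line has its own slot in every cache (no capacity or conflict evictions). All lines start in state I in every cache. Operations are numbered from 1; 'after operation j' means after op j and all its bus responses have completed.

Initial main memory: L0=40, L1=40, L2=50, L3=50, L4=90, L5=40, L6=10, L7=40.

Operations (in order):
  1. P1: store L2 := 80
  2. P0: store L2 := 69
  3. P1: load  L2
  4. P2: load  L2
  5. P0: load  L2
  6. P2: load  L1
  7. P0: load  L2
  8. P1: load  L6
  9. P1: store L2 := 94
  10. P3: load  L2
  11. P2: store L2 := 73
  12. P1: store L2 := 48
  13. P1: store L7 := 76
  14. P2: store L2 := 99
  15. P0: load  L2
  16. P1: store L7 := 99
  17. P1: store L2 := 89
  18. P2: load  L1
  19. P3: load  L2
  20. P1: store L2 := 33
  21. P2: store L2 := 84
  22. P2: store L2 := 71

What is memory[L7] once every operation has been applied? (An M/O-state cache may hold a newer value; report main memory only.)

memory[L7] = 40

1. P1: store L2 := 80  bus=[BusRdX]  L2: P0=I P1=M P2=I P3=I  mem[L2]=50
2. P0: store L2 := 69  bus=[BusRdX,Flush]  L2: P0=M P1=I P2=I P3=I  mem[L2]=80
3. P1: load  L2  bus=[BusRd,Flush]  L2: P0=S P1=S P2=I P3=I  mem[L2]=69
4. P2: load  L2  bus=[BusRd]  L2: P0=S P1=S P2=S P3=I  mem[L2]=69
5. P0: load  L2  bus=[-]  L2: P0=S P1=S P2=S P3=I  mem[L2]=69
6. P2: load  L1  bus=[BusRd]  L1: P0=I P1=I P2=S P3=I  mem[L1]=40
7. P0: load  L2  bus=[-]  L2: P0=S P1=S P2=S P3=I  mem[L2]=69
8. P1: load  L6  bus=[BusRd]  L6: P0=I P1=S P2=I P3=I  mem[L6]=10
9. P1: store L2 := 94  bus=[BusRdX]  L2: P0=I P1=M P2=I P3=I  mem[L2]=69
10. P3: load  L2  bus=[BusRd,Flush]  L2: P0=I P1=S P2=I P3=S  mem[L2]=94
11. P2: store L2 := 73  bus=[BusRdX]  L2: P0=I P1=I P2=M P3=I  mem[L2]=94
12. P1: store L2 := 48  bus=[BusRdX,Flush]  L2: P0=I P1=M P2=I P3=I  mem[L2]=73
13. P1: store L7 := 76  bus=[BusRdX]  L7: P0=I P1=M P2=I P3=I  mem[L7]=40
14. P2: store L2 := 99  bus=[BusRdX,Flush]  L2: P0=I P1=I P2=M P3=I  mem[L2]=48
15. P0: load  L2  bus=[BusRd,Flush]  L2: P0=S P1=I P2=S P3=I  mem[L2]=99
16. P1: store L7 := 99  bus=[-]  L7: P0=I P1=M P2=I P3=I  mem[L7]=40
17. P1: store L2 := 89  bus=[BusRdX]  L2: P0=I P1=M P2=I P3=I  mem[L2]=99
18. P2: load  L1  bus=[-]  L1: P0=I P1=I P2=S P3=I  mem[L1]=40
19. P3: load  L2  bus=[BusRd,Flush]  L2: P0=I P1=S P2=I P3=S  mem[L2]=89
20. P1: store L2 := 33  bus=[BusRdX]  L2: P0=I P1=M P2=I P3=I  mem[L2]=89
21. P2: store L2 := 84  bus=[BusRdX,Flush]  L2: P0=I P1=I P2=M P3=I  mem[L2]=33
22. P2: store L2 := 71  bus=[-]  L2: P0=I P1=I P2=M P3=I  mem[L2]=33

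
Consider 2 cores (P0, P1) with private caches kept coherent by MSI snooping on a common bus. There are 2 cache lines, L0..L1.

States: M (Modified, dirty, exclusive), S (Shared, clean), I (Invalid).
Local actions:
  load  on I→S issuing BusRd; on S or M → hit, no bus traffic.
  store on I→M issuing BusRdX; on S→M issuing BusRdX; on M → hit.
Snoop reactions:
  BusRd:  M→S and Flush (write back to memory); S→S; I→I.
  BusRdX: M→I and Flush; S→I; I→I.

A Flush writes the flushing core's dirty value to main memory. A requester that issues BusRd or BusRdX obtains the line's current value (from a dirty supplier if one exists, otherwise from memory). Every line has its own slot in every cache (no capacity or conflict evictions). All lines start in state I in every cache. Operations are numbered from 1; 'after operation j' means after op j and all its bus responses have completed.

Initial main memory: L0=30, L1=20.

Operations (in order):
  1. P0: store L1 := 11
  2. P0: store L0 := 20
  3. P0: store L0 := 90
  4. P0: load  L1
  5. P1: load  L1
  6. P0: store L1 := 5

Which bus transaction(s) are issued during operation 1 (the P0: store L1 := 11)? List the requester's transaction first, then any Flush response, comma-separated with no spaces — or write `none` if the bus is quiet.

bus = BusRdX

  op1 P0: store L1 := 11 → M/I on L1; bus BusRdX; mem=20
  op2 P0: store L0 := 20 → M/I on L0; bus BusRdX; mem=30
  op3 P0: store L0 := 90 → M/I on L0; bus (none); mem=30
  op4 P0: load  L1 → M/I on L1; bus (none); mem=20
  op5 P1: load  L1 → S/S on L1; bus BusRd Flush; mem=11
  op6 P0: store L1 := 5 → M/I on L1; bus BusRdX; mem=11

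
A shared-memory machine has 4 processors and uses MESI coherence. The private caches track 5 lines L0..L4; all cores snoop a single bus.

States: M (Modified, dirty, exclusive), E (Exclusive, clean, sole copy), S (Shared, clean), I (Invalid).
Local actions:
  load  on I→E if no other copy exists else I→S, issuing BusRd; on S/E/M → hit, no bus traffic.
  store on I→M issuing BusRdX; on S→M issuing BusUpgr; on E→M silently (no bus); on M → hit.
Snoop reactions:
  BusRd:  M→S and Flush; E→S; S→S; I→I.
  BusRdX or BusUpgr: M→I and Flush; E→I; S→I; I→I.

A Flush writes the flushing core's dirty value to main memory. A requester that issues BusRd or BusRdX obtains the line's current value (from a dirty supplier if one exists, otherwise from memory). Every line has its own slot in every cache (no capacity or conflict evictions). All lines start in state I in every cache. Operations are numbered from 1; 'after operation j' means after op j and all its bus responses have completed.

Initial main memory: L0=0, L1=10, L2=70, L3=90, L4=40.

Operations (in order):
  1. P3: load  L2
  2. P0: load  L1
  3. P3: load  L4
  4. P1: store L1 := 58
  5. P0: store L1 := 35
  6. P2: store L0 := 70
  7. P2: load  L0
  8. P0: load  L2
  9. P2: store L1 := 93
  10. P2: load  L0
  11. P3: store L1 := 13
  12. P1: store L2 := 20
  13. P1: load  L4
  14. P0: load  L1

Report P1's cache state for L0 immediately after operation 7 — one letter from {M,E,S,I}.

state = I

step 1: P3: load  L2  ⟶  IIIE  (L2)  txn=BusRd  M[L2]=70
step 2: P0: load  L1  ⟶  EIII  (L1)  txn=BusRd  M[L1]=10
step 3: P3: load  L4  ⟶  IIIE  (L4)  txn=BusRd  M[L4]=40
step 4: P1: store L1 := 58  ⟶  IMII  (L1)  txn=BusRdX  M[L1]=10
step 5: P0: store L1 := 35  ⟶  MIII  (L1)  txn=BusRdX+Flush  M[L1]=58
step 6: P2: store L0 := 70  ⟶  IIMI  (L0)  txn=BusRdX  M[L0]=0
step 7: P2: load  L0  ⟶  IIMI  (L0)  txn=∅  M[L0]=0
step 8: P0: load  L2  ⟶  SIIS  (L2)  txn=BusRd  M[L2]=70
step 9: P2: store L1 := 93  ⟶  IIMI  (L1)  txn=BusRdX+Flush  M[L1]=35
step 10: P2: load  L0  ⟶  IIMI  (L0)  txn=∅  M[L0]=0
step 11: P3: store L1 := 13  ⟶  IIIM  (L1)  txn=BusRdX+Flush  M[L1]=93
step 12: P1: store L2 := 20  ⟶  IMII  (L2)  txn=BusRdX  M[L2]=70
step 13: P1: load  L4  ⟶  ISIS  (L4)  txn=BusRd  M[L4]=40
step 14: P0: load  L1  ⟶  SIIS  (L1)  txn=BusRd+Flush  M[L1]=13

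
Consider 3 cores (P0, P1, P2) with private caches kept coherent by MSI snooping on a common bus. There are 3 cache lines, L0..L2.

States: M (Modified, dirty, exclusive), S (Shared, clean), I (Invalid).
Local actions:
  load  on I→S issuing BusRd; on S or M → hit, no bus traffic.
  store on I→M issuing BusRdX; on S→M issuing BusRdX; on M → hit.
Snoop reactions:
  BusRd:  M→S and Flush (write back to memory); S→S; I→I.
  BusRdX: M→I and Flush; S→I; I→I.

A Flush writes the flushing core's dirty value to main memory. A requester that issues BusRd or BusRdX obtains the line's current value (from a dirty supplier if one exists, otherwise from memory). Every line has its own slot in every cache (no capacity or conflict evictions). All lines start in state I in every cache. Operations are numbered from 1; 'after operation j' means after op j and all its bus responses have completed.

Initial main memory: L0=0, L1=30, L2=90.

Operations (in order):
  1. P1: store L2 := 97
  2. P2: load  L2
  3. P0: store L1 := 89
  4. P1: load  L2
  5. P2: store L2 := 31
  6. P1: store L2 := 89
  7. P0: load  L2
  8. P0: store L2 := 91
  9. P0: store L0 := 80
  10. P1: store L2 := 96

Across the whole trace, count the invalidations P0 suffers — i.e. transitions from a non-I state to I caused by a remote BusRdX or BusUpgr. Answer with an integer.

invalidations = 1

[1] P1: store L2 := 97 | P0:I, P1:M(97), P2:I | bus: BusRdX
[2] P2: load  L2 | P0:I, P1:S(97), P2:S(97) | bus: BusRd,Flush
[3] P0: store L1 := 89 | P0:M(89), P1:I, P2:I | bus: BusRdX
[4] P1: load  L2 | P0:I, P1:S(97), P2:S(97) | bus: none
[5] P2: store L2 := 31 | P0:I, P1:I, P2:M(31) | bus: BusRdX
[6] P1: store L2 := 89 | P0:I, P1:M(89), P2:I | bus: BusRdX,Flush
[7] P0: load  L2 | P0:S(89), P1:S(89), P2:I | bus: BusRd,Flush
[8] P0: store L2 := 91 | P0:M(91), P1:I, P2:I | bus: BusRdX
[9] P0: store L0 := 80 | P0:M(80), P1:I, P2:I | bus: BusRdX
[10] P1: store L2 := 96 | P0:I, P1:M(96), P2:I | bus: BusRdX,Flush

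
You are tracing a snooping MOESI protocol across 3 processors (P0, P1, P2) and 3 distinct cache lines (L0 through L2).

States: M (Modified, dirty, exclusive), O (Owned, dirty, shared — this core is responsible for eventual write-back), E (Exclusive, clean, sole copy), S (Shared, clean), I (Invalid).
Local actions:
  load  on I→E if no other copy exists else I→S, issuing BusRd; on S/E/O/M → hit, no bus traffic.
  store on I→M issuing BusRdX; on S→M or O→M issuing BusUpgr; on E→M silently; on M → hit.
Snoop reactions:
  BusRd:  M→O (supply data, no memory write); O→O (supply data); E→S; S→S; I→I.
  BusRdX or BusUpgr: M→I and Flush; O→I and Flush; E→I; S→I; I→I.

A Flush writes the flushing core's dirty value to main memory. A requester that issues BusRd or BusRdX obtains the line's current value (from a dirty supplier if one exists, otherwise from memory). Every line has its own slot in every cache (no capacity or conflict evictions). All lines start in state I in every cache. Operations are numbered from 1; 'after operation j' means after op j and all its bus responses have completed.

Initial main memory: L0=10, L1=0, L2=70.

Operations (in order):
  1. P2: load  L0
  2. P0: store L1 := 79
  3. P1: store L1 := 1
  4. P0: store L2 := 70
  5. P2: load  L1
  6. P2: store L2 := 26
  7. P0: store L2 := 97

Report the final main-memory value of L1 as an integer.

step 1: P2: load  L0  ⟶  IIE  (L0)  txn=BusRd  M[L0]=10
step 2: P0: store L1 := 79  ⟶  MII  (L1)  txn=BusRdX  M[L1]=0
step 3: P1: store L1 := 1  ⟶  IMI  (L1)  txn=BusRdX+Flush  M[L1]=79
step 4: P0: store L2 := 70  ⟶  MII  (L2)  txn=BusRdX  M[L2]=70
step 5: P2: load  L1  ⟶  IOS  (L1)  txn=BusRd  M[L1]=79
step 6: P2: store L2 := 26  ⟶  IIM  (L2)  txn=BusRdX+Flush  M[L2]=70
step 7: P0: store L2 := 97  ⟶  MII  (L2)  txn=BusRdX+Flush  M[L2]=26

memory[L1] = 79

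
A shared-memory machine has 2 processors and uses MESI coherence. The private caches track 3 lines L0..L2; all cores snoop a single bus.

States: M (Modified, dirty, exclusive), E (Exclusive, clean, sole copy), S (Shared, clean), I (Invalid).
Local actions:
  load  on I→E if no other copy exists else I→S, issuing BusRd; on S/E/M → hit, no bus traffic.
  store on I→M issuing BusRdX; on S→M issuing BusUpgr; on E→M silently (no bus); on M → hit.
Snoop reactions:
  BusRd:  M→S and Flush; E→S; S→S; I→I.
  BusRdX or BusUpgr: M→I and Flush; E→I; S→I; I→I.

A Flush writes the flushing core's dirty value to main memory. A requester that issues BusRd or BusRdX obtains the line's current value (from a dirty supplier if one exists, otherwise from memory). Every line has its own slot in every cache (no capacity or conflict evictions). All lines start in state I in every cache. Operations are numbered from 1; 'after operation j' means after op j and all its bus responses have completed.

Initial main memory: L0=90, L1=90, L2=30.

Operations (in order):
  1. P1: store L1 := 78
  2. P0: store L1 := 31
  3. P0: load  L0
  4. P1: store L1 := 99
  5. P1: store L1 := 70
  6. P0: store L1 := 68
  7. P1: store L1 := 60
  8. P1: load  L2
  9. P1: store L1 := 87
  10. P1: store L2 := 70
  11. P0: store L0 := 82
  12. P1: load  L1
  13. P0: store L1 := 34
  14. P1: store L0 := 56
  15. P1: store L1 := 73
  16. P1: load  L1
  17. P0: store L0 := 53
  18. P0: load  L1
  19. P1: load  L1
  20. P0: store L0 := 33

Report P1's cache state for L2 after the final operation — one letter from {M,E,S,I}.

step 1: P1: store L1 := 78  ⟶  IM  (L1)  txn=BusRdX  M[L1]=90
step 2: P0: store L1 := 31  ⟶  MI  (L1)  txn=BusRdX+Flush  M[L1]=78
step 3: P0: load  L0  ⟶  EI  (L0)  txn=BusRd  M[L0]=90
step 4: P1: store L1 := 99  ⟶  IM  (L1)  txn=BusRdX+Flush  M[L1]=31
step 5: P1: store L1 := 70  ⟶  IM  (L1)  txn=∅  M[L1]=31
step 6: P0: store L1 := 68  ⟶  MI  (L1)  txn=BusRdX+Flush  M[L1]=70
step 7: P1: store L1 := 60  ⟶  IM  (L1)  txn=BusRdX+Flush  M[L1]=68
step 8: P1: load  L2  ⟶  IE  (L2)  txn=BusRd  M[L2]=30
step 9: P1: store L1 := 87  ⟶  IM  (L1)  txn=∅  M[L1]=68
step 10: P1: store L2 := 70  ⟶  IM  (L2)  txn=∅  M[L2]=30
step 11: P0: store L0 := 82  ⟶  MI  (L0)  txn=∅  M[L0]=90
step 12: P1: load  L1  ⟶  IM  (L1)  txn=∅  M[L1]=68
step 13: P0: store L1 := 34  ⟶  MI  (L1)  txn=BusRdX+Flush  M[L1]=87
step 14: P1: store L0 := 56  ⟶  IM  (L0)  txn=BusRdX+Flush  M[L0]=82
step 15: P1: store L1 := 73  ⟶  IM  (L1)  txn=BusRdX+Flush  M[L1]=34
step 16: P1: load  L1  ⟶  IM  (L1)  txn=∅  M[L1]=34
step 17: P0: store L0 := 53  ⟶  MI  (L0)  txn=BusRdX+Flush  M[L0]=56
step 18: P0: load  L1  ⟶  SS  (L1)  txn=BusRd+Flush  M[L1]=73
step 19: P1: load  L1  ⟶  SS  (L1)  txn=∅  M[L1]=73
step 20: P0: store L0 := 33  ⟶  MI  (L0)  txn=∅  M[L0]=56

state = M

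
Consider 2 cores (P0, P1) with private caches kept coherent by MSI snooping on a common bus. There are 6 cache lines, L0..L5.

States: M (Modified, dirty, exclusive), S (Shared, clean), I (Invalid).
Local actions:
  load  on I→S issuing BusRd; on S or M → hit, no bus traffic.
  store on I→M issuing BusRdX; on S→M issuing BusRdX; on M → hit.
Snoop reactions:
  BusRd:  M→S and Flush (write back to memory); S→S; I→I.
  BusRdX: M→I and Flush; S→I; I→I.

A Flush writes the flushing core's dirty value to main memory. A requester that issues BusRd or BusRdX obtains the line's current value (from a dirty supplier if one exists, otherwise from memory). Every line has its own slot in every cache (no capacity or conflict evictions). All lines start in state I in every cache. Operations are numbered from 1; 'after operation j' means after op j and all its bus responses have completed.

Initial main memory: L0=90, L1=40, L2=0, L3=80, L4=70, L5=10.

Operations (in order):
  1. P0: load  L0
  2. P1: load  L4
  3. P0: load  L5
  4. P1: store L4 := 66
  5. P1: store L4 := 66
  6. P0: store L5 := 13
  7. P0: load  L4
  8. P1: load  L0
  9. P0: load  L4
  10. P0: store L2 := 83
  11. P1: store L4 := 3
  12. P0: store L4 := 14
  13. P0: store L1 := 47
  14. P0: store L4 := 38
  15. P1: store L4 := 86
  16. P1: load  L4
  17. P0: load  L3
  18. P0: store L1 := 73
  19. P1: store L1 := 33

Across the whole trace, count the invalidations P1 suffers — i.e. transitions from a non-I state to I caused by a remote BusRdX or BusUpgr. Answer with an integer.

invalidations = 1

step 1: P0: load  L0  ⟶  SI  (L0)  txn=BusRd  M[L0]=90
step 2: P1: load  L4  ⟶  IS  (L4)  txn=BusRd  M[L4]=70
step 3: P0: load  L5  ⟶  SI  (L5)  txn=BusRd  M[L5]=10
step 4: P1: store L4 := 66  ⟶  IM  (L4)  txn=BusRdX  M[L4]=70
step 5: P1: store L4 := 66  ⟶  IM  (L4)  txn=∅  M[L4]=70
step 6: P0: store L5 := 13  ⟶  MI  (L5)  txn=BusRdX  M[L5]=10
step 7: P0: load  L4  ⟶  SS  (L4)  txn=BusRd+Flush  M[L4]=66
step 8: P1: load  L0  ⟶  SS  (L0)  txn=BusRd  M[L0]=90
step 9: P0: load  L4  ⟶  SS  (L4)  txn=∅  M[L4]=66
step 10: P0: store L2 := 83  ⟶  MI  (L2)  txn=BusRdX  M[L2]=0
step 11: P1: store L4 := 3  ⟶  IM  (L4)  txn=BusRdX  M[L4]=66
step 12: P0: store L4 := 14  ⟶  MI  (L4)  txn=BusRdX+Flush  M[L4]=3
step 13: P0: store L1 := 47  ⟶  MI  (L1)  txn=BusRdX  M[L1]=40
step 14: P0: store L4 := 38  ⟶  MI  (L4)  txn=∅  M[L4]=3
step 15: P1: store L4 := 86  ⟶  IM  (L4)  txn=BusRdX+Flush  M[L4]=38
step 16: P1: load  L4  ⟶  IM  (L4)  txn=∅  M[L4]=38
step 17: P0: load  L3  ⟶  SI  (L3)  txn=BusRd  M[L3]=80
step 18: P0: store L1 := 73  ⟶  MI  (L1)  txn=∅  M[L1]=40
step 19: P1: store L1 := 33  ⟶  IM  (L1)  txn=BusRdX+Flush  M[L1]=73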